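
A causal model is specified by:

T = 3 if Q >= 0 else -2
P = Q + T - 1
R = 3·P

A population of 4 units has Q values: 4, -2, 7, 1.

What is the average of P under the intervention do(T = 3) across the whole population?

The intervention sets T=3 in all 4 units regardless of Q. Recomputing P per unit gives 6, 0, 9, 3; average 4.5.

4.5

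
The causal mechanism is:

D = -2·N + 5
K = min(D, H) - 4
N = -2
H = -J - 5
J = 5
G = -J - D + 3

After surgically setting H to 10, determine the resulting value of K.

Intervening sets H = 10 and removes its equation (H = -J - 5).
D = -2·N + 5  [with N=-2]  = 9
K = min(D, H) - 4  [with D=9, H=10]  = 5

5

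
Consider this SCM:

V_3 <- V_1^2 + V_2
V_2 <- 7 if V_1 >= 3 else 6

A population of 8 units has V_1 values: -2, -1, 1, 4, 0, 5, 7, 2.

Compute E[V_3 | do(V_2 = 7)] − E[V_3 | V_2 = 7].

-17.5

do(V_2=7) breaks V_2's dependence on V_1. With V_2=7 fixed, V_3 across the units is 11, 8, 8, 23, 7, 32, 56, 11, mean 19.5.
Conditioning on V_2=7 selects the 3 unit(s) with V_1 ∈ {4, 5, 7}. Their V_3 values: 23, 32, 56. Mean = 37.
Difference = 19.5 − 37 = -17.5.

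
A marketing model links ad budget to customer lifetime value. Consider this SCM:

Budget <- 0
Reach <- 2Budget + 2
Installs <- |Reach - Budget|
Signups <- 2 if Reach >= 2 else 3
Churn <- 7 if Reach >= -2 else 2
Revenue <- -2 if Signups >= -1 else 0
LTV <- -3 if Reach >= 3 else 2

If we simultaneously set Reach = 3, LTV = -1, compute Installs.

The joint intervention fixes Reach = 3, LTV = -1, removing each variable's own equation.
Installs = |Reach - Budget|  [with Reach=3, Budget=0]  = 3

3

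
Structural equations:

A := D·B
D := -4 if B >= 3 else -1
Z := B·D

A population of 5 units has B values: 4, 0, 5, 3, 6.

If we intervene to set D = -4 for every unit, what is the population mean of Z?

-14.4

Every unit gets D=-4 under the intervention. Z values become -16, 0, -20, -12, -24; E[Z|do(D=-4)] = -14.4.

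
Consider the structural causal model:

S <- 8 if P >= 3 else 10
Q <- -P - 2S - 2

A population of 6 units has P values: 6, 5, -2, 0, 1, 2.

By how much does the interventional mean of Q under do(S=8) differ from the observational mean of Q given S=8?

Under do(S=8), S's equation is replaced by S=8 for every unit. Per-unit Q: -24, -23, -16, -18, -19, -20. Mean = -20.
E[Q|S=8] averages over only the 2 units with S=8 (P = 6, 5): Q = -24, -23, mean -23.5.
Difference = -20 − (-23.5) = 3.5.

3.5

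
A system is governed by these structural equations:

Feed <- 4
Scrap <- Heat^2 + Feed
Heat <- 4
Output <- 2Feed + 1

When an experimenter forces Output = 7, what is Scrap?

20

Under do(Output=7), the mechanism Output <- 2Feed + 1 is discarded; Output is fixed at 7.
Since Scrap is not a descendant of the intervened variable, it is unaffected.
Scrap = Heat^2 + Feed  [with Heat=4, Feed=4]  = 20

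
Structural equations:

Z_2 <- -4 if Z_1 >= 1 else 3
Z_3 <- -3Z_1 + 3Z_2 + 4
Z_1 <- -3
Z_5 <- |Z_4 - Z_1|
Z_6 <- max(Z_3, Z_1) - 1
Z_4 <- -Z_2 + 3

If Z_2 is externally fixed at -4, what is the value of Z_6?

0

Under do(Z_2=-4), the mechanism Z_2 <- -4 if Z_1 >= 1 else 3 is discarded; Z_2 is fixed at -4.
Z_3 = -3Z_1 + 3Z_2 + 4  [with Z_1=-3, Z_2=-4]  = 1
Z_6 = max(Z_3, Z_1) - 1  [with Z_3=1, Z_1=-3]  = 0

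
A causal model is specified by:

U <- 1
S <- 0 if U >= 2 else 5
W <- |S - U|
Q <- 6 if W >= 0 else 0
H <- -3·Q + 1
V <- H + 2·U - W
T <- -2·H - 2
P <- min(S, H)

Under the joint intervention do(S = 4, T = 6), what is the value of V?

-18

Under do(S = 4, T = 6), each intervened variable's structural equation is replaced by its fixed value.
W = |S - U|  [with S=4, U=1]  = 3
Q = 6 if W >= 0 else 0  [with W=3]  = 6
H = -3·Q + 1  [with Q=6]  = -17
V = H + 2·U - W  [with H=-17, U=1, W=3]  = -18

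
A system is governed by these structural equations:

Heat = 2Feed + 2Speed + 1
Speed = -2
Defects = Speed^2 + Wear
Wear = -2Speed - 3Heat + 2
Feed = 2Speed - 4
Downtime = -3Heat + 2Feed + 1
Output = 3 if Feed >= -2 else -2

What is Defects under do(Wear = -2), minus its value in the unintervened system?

Intervening sets Wear = -2 and removes its equation (Wear = -2Speed - 3Heat + 2).
Defects = Speed^2 + Wear  [with Speed=-2, Wear=-2]  = 2
Without intervention: Feed = 2Speed - 4  [with Speed=-2]  = -8; Heat = 2Feed + 2Speed + 1  [with Feed=-8, Speed=-2]  = -19; Wear = -2Speed - 3Heat + 2  [with Speed=-2, Heat=-19]  = 63; Defects = Speed^2 + Wear  [with Speed=-2, Wear=63]  = 67.
Change = 2 − 67 = -65.

-65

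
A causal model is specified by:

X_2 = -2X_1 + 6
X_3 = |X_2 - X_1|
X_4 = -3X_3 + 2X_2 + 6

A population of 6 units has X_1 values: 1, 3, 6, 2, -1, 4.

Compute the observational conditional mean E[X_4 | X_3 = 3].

1

Conditioning on X_3=3 selects the 2 unit(s) with X_1 ∈ {1, 3}. Their X_4 values: 5, -3. Mean = 1.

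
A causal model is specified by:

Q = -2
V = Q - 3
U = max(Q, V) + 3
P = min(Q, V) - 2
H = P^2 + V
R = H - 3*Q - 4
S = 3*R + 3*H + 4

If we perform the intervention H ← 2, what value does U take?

1

do(H=2) replaces the equation H = P^2 + V with the constant H = 2.
U is not downstream of the intervention, so its value is determined by the original equations.
V = Q - 3  [with Q=-2]  = -5
U = max(Q, V) + 3  [with Q=-2, V=-5]  = 1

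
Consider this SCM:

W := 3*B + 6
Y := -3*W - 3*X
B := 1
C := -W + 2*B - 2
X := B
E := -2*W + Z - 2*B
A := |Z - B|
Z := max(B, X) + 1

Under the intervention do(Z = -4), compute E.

-24

The intervention breaks the incoming arrows to Z: Z := max(B, X) + 1 no longer applies, and Z = -4.
W = 3*B + 6  [with B=1]  = 9
E = -2*W + Z - 2*B  [with W=9, Z=-4, B=1]  = -24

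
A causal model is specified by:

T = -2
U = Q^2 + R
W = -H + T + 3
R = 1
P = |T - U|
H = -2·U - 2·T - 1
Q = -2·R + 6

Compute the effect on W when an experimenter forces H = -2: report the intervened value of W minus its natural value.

-29

Under do(H=-2), the mechanism H = -2·U - 2·T - 1 is discarded; H is fixed at -2.
W = -H + T + 3  [with H=-2, T=-2]  = 3
Without intervention: Q = -2·R + 6  [with R=1]  = 4; U = Q^2 + R  [with Q=4, R=1]  = 17; H = -2·U - 2·T - 1  [with U=17, T=-2]  = -31; W = -H + T + 3  [with H=-31, T=-2]  = 32.
Change = 3 − 32 = -29.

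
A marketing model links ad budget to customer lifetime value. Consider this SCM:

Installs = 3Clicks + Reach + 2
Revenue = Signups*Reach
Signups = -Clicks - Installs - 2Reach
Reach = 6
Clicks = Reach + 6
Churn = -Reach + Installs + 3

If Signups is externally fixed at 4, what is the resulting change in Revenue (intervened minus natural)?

Under do(Signups=4), the mechanism Signups = -Clicks - Installs - 2Reach is discarded; Signups is fixed at 4.
Revenue = Signups*Reach  [with Signups=4, Reach=6]  = 24
Without intervention: Clicks = Reach + 6  [with Reach=6]  = 12; Installs = 3Clicks + Reach + 2  [with Clicks=12, Reach=6]  = 44; Signups = -Clicks - Installs - 2Reach  [with Clicks=12, Installs=44, Reach=6]  = -68; Revenue = Signups*Reach  [with Signups=-68, Reach=6]  = -408.
Change = 24 − (-408) = 432.

432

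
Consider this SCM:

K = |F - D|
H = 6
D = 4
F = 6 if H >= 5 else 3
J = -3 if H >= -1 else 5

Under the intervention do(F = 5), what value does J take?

-3

The intervention breaks the incoming arrows to F: F = 6 if H >= 5 else 3 no longer applies, and F = 5.
J is not downstream of the intervention, so its value is determined by the original equations.
J = -3 if H >= -1 else 5  [with H=6]  = -3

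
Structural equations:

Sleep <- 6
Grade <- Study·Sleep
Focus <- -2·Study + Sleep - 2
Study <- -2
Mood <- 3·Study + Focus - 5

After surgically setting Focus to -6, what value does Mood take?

-17

The intervention breaks the incoming arrows to Focus: Focus <- -2·Study + Sleep - 2 no longer applies, and Focus = -6.
Mood = 3·Study + Focus - 5  [with Study=-2, Focus=-6]  = -17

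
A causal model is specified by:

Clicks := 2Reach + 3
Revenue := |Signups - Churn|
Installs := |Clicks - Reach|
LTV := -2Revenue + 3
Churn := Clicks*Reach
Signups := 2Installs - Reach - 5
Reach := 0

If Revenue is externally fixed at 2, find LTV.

Intervening sets Revenue = 2 and removes its equation (Revenue := |Signups - Churn|).
LTV = -2Revenue + 3  [with Revenue=2]  = -1

-1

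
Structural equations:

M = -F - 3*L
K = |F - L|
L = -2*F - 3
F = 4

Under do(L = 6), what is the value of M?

The intervention breaks the incoming arrows to L: L = -2*F - 3 no longer applies, and L = 6.
M = -F - 3*L  [with F=4, L=6]  = -22

-22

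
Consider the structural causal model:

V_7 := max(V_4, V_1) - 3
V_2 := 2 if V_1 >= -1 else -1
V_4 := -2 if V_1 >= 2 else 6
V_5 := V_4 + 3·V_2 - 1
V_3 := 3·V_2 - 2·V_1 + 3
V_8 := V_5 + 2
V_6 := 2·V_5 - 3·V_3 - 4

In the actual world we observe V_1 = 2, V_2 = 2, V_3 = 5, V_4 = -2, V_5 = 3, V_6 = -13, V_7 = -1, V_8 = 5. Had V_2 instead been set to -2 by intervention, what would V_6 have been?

-1

Under do(V_2=-2), the mechanism V_2 := 2 if V_1 >= -1 else -1 is discarded; V_2 is fixed at -2.
V_3 = 3·V_2 - 2·V_1 + 3  [with V_2=-2, V_1=2]  = -7
V_4 = -2 if V_1 >= 2 else 6  [with V_1=2]  = -2
V_5 = V_4 + 3·V_2 - 1  [with V_4=-2, V_2=-2]  = -9
V_6 = 2·V_5 - 3·V_3 - 4  [with V_5=-9, V_3=-7]  = -1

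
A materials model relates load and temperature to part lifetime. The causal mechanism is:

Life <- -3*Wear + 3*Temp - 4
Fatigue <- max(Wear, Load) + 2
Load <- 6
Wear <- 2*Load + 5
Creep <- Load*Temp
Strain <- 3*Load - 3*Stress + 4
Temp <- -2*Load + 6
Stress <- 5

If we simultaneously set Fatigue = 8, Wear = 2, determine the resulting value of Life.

Under do(Fatigue = 8, Wear = 2), each intervened variable's structural equation is replaced by its fixed value.
Temp = -2*Load + 6  [with Load=6]  = -6
Life = -3*Wear + 3*Temp - 4  [with Wear=2, Temp=-6]  = -28

-28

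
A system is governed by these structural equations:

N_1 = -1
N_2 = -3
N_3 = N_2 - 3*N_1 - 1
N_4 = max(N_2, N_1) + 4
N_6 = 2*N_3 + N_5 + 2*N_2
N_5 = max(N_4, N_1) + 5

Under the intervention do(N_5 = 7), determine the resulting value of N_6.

The intervention breaks the incoming arrows to N_5: N_5 = max(N_4, N_1) + 5 no longer applies, and N_5 = 7.
N_3 = N_2 - 3*N_1 - 1  [with N_2=-3, N_1=-1]  = -1
N_6 = 2*N_3 + N_5 + 2*N_2  [with N_3=-1, N_5=7, N_2=-3]  = -1

-1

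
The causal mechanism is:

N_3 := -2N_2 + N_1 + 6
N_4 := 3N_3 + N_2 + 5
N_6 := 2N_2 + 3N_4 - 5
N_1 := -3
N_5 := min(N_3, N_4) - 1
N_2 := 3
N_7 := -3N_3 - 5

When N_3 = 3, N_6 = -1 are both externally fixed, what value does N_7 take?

-14

Under do(N_3 = 3, N_6 = -1), each intervened variable's structural equation is replaced by its fixed value.
N_7 = -3N_3 - 5  [with N_3=3]  = -14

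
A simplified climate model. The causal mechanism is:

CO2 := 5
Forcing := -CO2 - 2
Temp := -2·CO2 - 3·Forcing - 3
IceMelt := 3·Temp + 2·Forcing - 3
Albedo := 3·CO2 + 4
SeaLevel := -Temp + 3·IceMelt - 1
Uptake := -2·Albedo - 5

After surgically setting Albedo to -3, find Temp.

8

do(Albedo=-3) replaces the equation Albedo := 3·CO2 + 4 with the constant Albedo = -3.
Temp is not downstream of the intervention, so its value is determined by the original equations.
Forcing = -CO2 - 2  [with CO2=5]  = -7
Temp = -2·CO2 - 3·Forcing - 3  [with CO2=5, Forcing=-7]  = 8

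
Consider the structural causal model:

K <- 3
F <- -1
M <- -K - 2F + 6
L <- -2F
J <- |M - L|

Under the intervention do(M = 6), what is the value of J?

4

Intervening sets M = 6 and removes its equation (M <- -K - 2F + 6).
L = -2F  [with F=-1]  = 2
J = |M - L|  [with M=6, L=2]  = 4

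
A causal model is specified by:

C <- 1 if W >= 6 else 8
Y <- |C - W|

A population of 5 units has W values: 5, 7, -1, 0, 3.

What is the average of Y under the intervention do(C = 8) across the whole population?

5.2

do(C=8) breaks C's dependence on W. With C=8 fixed, Y across the units is 3, 1, 9, 8, 5, mean 5.2.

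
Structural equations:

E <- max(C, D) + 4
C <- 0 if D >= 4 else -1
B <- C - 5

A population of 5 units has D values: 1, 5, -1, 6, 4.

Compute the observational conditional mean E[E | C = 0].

9

E[E|C=0] averages over only the 3 units with C=0 (D = 5, 6, 4): E = 9, 10, 8, mean 9.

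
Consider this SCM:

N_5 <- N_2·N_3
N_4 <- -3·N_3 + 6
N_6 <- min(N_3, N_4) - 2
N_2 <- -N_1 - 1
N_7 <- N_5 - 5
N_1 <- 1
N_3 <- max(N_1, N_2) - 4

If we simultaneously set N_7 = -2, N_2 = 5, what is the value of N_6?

Under do(N_7 = -2, N_2 = 5), each intervened variable's structural equation is replaced by its fixed value.
N_3 = max(N_1, N_2) - 4  [with N_1=1, N_2=5]  = 1
N_4 = -3·N_3 + 6  [with N_3=1]  = 3
N_6 = min(N_3, N_4) - 2  [with N_3=1, N_4=3]  = -1

-1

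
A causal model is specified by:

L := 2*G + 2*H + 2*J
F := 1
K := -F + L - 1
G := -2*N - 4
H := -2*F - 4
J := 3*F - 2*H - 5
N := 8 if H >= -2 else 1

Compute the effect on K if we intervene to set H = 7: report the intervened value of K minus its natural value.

Under do(H=7), the mechanism H := -2*F - 4 is discarded; H is fixed at 7.
J = 3*F - 2*H - 5  [with F=1, H=7]  = -16
N = 8 if H >= -2 else 1  [with H=7]  = 8
G = -2*N - 4  [with N=8]  = -20
L = 2*G + 2*H + 2*J  [with G=-20, H=7, J=-16]  = -58
K = -F + L - 1  [with F=1, L=-58]  = -60
Without intervention: H = -2*F - 4  [with F=1]  = -6; J = 3*F - 2*H - 5  [with F=1, H=-6]  = 10; N = 8 if H >= -2 else 1  [with H=-6]  = 1; G = -2*N - 4  [with N=1]  = -6; L = 2*G + 2*H + 2*J  [with G=-6, H=-6, J=10]  = -4; K = -F + L - 1  [with F=1, L=-4]  = -6.
Change = -60 − (-6) = -54.

-54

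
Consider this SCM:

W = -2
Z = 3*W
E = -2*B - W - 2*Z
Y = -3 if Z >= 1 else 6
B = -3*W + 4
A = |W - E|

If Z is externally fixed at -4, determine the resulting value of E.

Under do(Z=-4), the mechanism Z = 3*W is discarded; Z is fixed at -4.
B = -3*W + 4  [with W=-2]  = 10
E = -2*B - W - 2*Z  [with B=10, W=-2, Z=-4]  = -10

-10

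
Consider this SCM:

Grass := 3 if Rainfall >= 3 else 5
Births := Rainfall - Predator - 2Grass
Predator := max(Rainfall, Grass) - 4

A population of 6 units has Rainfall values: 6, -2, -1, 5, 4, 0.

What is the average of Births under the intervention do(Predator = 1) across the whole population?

Every unit gets Predator=1 under the intervention. Births values become -1, -13, -12, -2, -3, -11; E[Births|do(Predator=1)] = -7.

-7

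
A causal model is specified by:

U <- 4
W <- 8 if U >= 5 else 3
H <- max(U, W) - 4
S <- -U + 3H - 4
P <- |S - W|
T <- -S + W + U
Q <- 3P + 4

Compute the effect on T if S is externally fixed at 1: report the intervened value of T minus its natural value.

Under do(S=1), the mechanism S <- -U + 3H - 4 is discarded; S is fixed at 1.
W = 8 if U >= 5 else 3  [with U=4]  = 3
T = -S + W + U  [with S=1, W=3, U=4]  = 6
Without intervention: W = 8 if U >= 5 else 3  [with U=4]  = 3; H = max(U, W) - 4  [with U=4, W=3]  = 0; S = -U + 3H - 4  [with U=4, H=0]  = -8; T = -S + W + U  [with S=-8, W=3, U=4]  = 15.
Change = 6 − 15 = -9.

-9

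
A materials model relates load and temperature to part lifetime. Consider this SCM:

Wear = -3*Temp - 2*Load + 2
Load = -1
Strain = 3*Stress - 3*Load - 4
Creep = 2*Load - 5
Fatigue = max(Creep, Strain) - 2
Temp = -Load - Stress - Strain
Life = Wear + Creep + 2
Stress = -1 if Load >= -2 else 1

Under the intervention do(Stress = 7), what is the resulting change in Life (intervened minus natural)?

96

do(Stress=7) replaces the equation Stress = -1 if Load >= -2 else 1 with the constant Stress = 7.
Strain = 3*Stress - 3*Load - 4  [with Stress=7, Load=-1]  = 20
Temp = -Load - Stress - Strain  [with Load=-1, Stress=7, Strain=20]  = -26
Creep = 2*Load - 5  [with Load=-1]  = -7
Wear = -3*Temp - 2*Load + 2  [with Temp=-26, Load=-1]  = 82
Life = Wear + Creep + 2  [with Wear=82, Creep=-7]  = 77
Without intervention: Stress = -1 if Load >= -2 else 1  [with Load=-1]  = -1; Strain = 3*Stress - 3*Load - 4  [with Stress=-1, Load=-1]  = -4; Temp = -Load - Stress - Strain  [with Load=-1, Stress=-1, Strain=-4]  = 6; Creep = 2*Load - 5  [with Load=-1]  = -7; Wear = -3*Temp - 2*Load + 2  [with Temp=6, Load=-1]  = -14; Life = Wear + Creep + 2  [with Wear=-14, Creep=-7]  = -19.
Change = 77 − (-19) = 96.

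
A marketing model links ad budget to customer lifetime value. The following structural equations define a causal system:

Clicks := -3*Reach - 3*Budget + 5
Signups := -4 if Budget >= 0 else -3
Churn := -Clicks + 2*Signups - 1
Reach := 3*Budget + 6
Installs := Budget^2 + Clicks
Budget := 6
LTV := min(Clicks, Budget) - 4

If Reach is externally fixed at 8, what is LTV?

-41

Under do(Reach=8), the mechanism Reach := 3*Budget + 6 is discarded; Reach is fixed at 8.
Clicks = -3*Reach - 3*Budget + 5  [with Reach=8, Budget=6]  = -37
LTV = min(Clicks, Budget) - 4  [with Clicks=-37, Budget=6]  = -41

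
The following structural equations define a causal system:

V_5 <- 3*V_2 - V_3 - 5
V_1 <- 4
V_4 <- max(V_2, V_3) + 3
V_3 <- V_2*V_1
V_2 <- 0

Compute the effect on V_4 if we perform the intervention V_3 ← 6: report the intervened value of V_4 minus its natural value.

6

The intervention breaks the incoming arrows to V_3: V_3 <- V_2*V_1 no longer applies, and V_3 = 6.
V_4 = max(V_2, V_3) + 3  [with V_2=0, V_3=6]  = 9
Without intervention: V_3 = V_2*V_1  [with V_2=0, V_1=4]  = 0; V_4 = max(V_2, V_3) + 3  [with V_2=0, V_3=0]  = 3.
Change = 9 − 3 = 6.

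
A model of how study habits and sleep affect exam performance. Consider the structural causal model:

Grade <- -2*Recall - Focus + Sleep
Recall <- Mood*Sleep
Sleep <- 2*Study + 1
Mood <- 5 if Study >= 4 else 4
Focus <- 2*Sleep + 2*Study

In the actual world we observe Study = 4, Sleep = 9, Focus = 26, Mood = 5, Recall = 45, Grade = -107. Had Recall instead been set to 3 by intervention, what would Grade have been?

-23

The intervention breaks the incoming arrows to Recall: Recall <- Mood*Sleep no longer applies, and Recall = 3.
Sleep = 2*Study + 1  [with Study=4]  = 9
Focus = 2*Sleep + 2*Study  [with Sleep=9, Study=4]  = 26
Grade = -2*Recall - Focus + Sleep  [with Recall=3, Focus=26, Sleep=9]  = -23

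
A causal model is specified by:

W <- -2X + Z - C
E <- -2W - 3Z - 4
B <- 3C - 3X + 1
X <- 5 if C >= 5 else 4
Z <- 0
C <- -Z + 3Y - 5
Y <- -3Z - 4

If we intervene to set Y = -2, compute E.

-10

Under do(Y=-2), the mechanism Y <- -3Z - 4 is discarded; Y is fixed at -2.
C = -Z + 3Y - 5  [with Z=0, Y=-2]  = -11
X = 5 if C >= 5 else 4  [with C=-11]  = 4
W = -2X + Z - C  [with X=4, Z=0, C=-11]  = 3
E = -2W - 3Z - 4  [with W=3, Z=0]  = -10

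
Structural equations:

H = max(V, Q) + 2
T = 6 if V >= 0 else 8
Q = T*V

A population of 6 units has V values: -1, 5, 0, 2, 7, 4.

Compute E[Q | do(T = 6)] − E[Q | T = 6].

Under do(T=6), T's equation is replaced by T=6 for every unit. Per-unit Q: -6, 30, 0, 12, 42, 24. Mean = 17.
Conditioning on T=6 selects the 5 unit(s) with V ∈ {5, 0, 2, 7, 4}. Their Q values: 30, 0, 12, 42, 24. Mean = 21.6.
Difference = 17 − 21.6 = -4.6.

-4.6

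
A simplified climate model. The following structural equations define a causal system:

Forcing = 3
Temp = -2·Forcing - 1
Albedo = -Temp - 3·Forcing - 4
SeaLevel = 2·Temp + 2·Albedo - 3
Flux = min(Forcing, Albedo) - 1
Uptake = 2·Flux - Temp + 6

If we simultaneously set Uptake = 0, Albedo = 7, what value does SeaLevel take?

-3

Under do(Uptake = 0, Albedo = 7), each intervened variable's structural equation is replaced by its fixed value.
Temp = -2·Forcing - 1  [with Forcing=3]  = -7
SeaLevel = 2·Temp + 2·Albedo - 3  [with Temp=-7, Albedo=7]  = -3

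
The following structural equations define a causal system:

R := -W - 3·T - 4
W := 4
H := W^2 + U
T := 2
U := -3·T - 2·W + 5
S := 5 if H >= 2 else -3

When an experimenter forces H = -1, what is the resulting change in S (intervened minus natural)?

-8

Intervening sets H = -1 and removes its equation (H := W^2 + U).
S = 5 if H >= 2 else -3  [with H=-1]  = -3
Without intervention: U = -3·T - 2·W + 5  [with T=2, W=4]  = -9; H = W^2 + U  [with W=4, U=-9]  = 7; S = 5 if H >= 2 else -3  [with H=7]  = 5.
Change = -3 − 5 = -8.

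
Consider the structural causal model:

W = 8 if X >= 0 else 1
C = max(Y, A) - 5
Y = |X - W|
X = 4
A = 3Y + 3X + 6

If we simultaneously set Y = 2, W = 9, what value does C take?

Setting Y = 2, W = 9 by intervention discards those variables' equations.
A = 3Y + 3X + 6  [with Y=2, X=4]  = 24
C = max(Y, A) - 5  [with Y=2, A=24]  = 19

19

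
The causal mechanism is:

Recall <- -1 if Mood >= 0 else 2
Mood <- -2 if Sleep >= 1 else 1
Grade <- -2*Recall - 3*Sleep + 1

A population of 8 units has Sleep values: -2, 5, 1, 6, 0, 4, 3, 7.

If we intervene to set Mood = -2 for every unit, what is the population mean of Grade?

-12

The intervention sets Mood=-2 in all 8 units regardless of Sleep. Recomputing Grade per unit gives 3, -18, -6, -21, -3, -15, -12, -24; average -12.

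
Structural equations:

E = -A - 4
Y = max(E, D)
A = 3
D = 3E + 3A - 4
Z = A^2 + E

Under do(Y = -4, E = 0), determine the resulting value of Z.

9

The joint intervention fixes Y = -4, E = 0, removing each variable's own equation.
Z = A^2 + E  [with A=3, E=0]  = 9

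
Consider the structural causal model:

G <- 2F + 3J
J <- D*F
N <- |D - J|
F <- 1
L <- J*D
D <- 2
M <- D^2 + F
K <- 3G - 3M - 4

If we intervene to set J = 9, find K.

68

The intervention breaks the incoming arrows to J: J <- D*F no longer applies, and J = 9.
M = D^2 + F  [with D=2, F=1]  = 5
G = 2F + 3J  [with F=1, J=9]  = 29
K = 3G - 3M - 4  [with G=29, M=5]  = 68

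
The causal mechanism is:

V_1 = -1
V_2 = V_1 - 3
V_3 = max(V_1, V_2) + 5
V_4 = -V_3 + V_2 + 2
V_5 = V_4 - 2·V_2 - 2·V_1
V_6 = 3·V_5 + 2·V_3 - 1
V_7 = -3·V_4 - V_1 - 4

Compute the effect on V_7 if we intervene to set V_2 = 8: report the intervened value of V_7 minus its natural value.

-9

Under do(V_2=8), the mechanism V_2 = V_1 - 3 is discarded; V_2 is fixed at 8.
V_3 = max(V_1, V_2) + 5  [with V_1=-1, V_2=8]  = 13
V_4 = -V_3 + V_2 + 2  [with V_3=13, V_2=8]  = -3
V_7 = -3·V_4 - V_1 - 4  [with V_4=-3, V_1=-1]  = 6
Without intervention: V_2 = V_1 - 3  [with V_1=-1]  = -4; V_3 = max(V_1, V_2) + 5  [with V_1=-1, V_2=-4]  = 4; V_4 = -V_3 + V_2 + 2  [with V_3=4, V_2=-4]  = -6; V_7 = -3·V_4 - V_1 - 4  [with V_4=-6, V_1=-1]  = 15.
Change = 6 − 15 = -9.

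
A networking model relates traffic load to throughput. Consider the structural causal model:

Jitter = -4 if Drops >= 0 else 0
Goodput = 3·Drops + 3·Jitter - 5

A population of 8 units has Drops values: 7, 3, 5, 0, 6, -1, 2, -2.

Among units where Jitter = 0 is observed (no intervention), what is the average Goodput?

Conditioning on Jitter=0 selects the 2 unit(s) with Drops ∈ {-1, -2}. Their Goodput values: -8, -11. Mean = -9.5.

-9.5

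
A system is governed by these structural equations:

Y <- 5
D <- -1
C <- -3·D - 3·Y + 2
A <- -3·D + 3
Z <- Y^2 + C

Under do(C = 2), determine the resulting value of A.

do(C=2) replaces the equation C <- -3·D - 3·Y + 2 with the constant C = 2.
A is not downstream of the intervention, so its value is determined by the original equations.
A = -3·D + 3  [with D=-1]  = 6

6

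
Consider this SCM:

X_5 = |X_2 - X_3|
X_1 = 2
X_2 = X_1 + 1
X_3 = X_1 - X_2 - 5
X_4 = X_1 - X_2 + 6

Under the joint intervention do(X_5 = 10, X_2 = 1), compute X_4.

7

Setting X_5 = 10, X_2 = 1 by intervention discards those variables' equations.
X_4 = X_1 - X_2 + 6  [with X_1=2, X_2=1]  = 7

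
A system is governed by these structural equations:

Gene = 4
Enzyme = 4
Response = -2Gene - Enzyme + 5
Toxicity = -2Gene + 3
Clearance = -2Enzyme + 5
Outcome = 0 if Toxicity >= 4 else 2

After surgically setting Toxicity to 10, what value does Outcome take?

Under do(Toxicity=10), the mechanism Toxicity = -2Gene + 3 is discarded; Toxicity is fixed at 10.
Outcome = 0 if Toxicity >= 4 else 2  [with Toxicity=10]  = 0

0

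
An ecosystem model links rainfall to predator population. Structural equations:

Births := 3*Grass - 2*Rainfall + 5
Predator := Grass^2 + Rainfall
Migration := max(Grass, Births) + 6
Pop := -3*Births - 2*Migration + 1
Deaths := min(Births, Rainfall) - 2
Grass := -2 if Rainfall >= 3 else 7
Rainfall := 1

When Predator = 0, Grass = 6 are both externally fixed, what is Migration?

27

Setting Predator = 0, Grass = 6 by intervention discards those variables' equations.
Births = 3*Grass - 2*Rainfall + 5  [with Grass=6, Rainfall=1]  = 21
Migration = max(Grass, Births) + 6  [with Grass=6, Births=21]  = 27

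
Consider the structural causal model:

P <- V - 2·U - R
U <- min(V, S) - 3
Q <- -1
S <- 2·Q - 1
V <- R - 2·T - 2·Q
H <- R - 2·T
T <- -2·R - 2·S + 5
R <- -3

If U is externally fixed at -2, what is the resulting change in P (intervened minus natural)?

do(U=-2) replaces the equation U <- min(V, S) - 3 with the constant U = -2.
S = 2·Q - 1  [with Q=-1]  = -3
T = -2·R - 2·S + 5  [with R=-3, S=-3]  = 17
V = R - 2·T - 2·Q  [with R=-3, T=17, Q=-1]  = -35
P = V - 2·U - R  [with V=-35, U=-2, R=-3]  = -28
Without intervention: S = 2·Q - 1  [with Q=-1]  = -3; T = -2·R - 2·S + 5  [with R=-3, S=-3]  = 17; V = R - 2·T - 2·Q  [with R=-3, T=17, Q=-1]  = -35; U = min(V, S) - 3  [with V=-35, S=-3]  = -38; P = V - 2·U - R  [with V=-35, U=-38, R=-3]  = 44.
Change = -28 − 44 = -72.

-72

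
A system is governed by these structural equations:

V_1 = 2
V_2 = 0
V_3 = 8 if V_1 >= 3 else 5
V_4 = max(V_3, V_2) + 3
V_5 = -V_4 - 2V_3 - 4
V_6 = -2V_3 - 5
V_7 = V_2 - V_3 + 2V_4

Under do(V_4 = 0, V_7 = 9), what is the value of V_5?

Setting V_4 = 0, V_7 = 9 by intervention discards those variables' equations.
V_3 = 8 if V_1 >= 3 else 5  [with V_1=2]  = 5
V_5 = -V_4 - 2V_3 - 4  [with V_4=0, V_3=5]  = -14

-14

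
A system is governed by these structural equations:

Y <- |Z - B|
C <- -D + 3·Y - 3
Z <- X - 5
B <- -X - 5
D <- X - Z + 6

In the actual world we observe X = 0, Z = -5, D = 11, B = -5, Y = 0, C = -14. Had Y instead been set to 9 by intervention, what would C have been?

The intervention breaks the incoming arrows to Y: Y <- |Z - B| no longer applies, and Y = 9.
Z = X - 5  [with X=0]  = -5
D = X - Z + 6  [with X=0, Z=-5]  = 11
C = -D + 3·Y - 3  [with D=11, Y=9]  = 13

13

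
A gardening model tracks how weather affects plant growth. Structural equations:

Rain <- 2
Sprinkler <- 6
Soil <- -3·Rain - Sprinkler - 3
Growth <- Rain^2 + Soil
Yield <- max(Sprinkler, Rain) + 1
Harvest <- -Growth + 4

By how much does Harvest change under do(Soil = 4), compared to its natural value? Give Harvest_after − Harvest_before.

-19

The intervention breaks the incoming arrows to Soil: Soil <- -3·Rain - Sprinkler - 3 no longer applies, and Soil = 4.
Growth = Rain^2 + Soil  [with Rain=2, Soil=4]  = 8
Harvest = -Growth + 4  [with Growth=8]  = -4
Without intervention: Soil = -3·Rain - Sprinkler - 3  [with Rain=2, Sprinkler=6]  = -15; Growth = Rain^2 + Soil  [with Rain=2, Soil=-15]  = -11; Harvest = -Growth + 4  [with Growth=-11]  = 15.
Change = -4 − 15 = -19.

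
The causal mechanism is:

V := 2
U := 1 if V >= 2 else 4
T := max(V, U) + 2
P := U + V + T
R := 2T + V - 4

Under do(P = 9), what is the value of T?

Under do(P=9), the mechanism P := U + V + T is discarded; P is fixed at 9.
Since T is not a descendant of the intervened variable, it is unaffected.
U = 1 if V >= 2 else 4  [with V=2]  = 1
T = max(V, U) + 2  [with V=2, U=1]  = 4

4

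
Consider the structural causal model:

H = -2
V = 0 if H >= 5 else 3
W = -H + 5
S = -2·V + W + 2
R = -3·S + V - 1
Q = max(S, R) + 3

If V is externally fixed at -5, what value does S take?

Under do(V=-5), the mechanism V = 0 if H >= 5 else 3 is discarded; V is fixed at -5.
W = -H + 5  [with H=-2]  = 7
S = -2·V + W + 2  [with V=-5, W=7]  = 19

19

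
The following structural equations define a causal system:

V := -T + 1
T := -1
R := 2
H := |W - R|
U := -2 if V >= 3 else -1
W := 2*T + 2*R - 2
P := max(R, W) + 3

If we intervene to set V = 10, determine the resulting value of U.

Intervening sets V = 10 and removes its equation (V := -T + 1).
U = -2 if V >= 3 else -1  [with V=10]  = -2

-2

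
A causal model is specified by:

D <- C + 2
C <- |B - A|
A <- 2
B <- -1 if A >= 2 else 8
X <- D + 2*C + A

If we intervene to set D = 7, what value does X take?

15

Intervening sets D = 7 and removes its equation (D <- C + 2).
B = -1 if A >= 2 else 8  [with A=2]  = -1
C = |B - A|  [with B=-1, A=2]  = 3
X = D + 2*C + A  [with D=7, C=3, A=2]  = 15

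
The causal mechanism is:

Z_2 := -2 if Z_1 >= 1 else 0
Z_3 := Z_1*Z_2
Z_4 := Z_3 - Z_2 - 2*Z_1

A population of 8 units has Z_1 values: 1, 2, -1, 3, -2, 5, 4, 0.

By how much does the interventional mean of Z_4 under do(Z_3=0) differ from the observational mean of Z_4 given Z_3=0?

Every unit gets Z_3=0 under the intervention. Z_4 values become 0, -2, 2, -4, 4, -8, -6, 0; E[Z_4|do(Z_3=0)] = -1.75.
Observing Z_3=0 restricts to units where Z_3's equation naturally yields 0: Z_1 ∈ {-1, -2, 0}. In that subpopulation Z_4 = 2, 4, 0, mean 2.
Difference = -1.75 − 2 = -3.75.

-3.75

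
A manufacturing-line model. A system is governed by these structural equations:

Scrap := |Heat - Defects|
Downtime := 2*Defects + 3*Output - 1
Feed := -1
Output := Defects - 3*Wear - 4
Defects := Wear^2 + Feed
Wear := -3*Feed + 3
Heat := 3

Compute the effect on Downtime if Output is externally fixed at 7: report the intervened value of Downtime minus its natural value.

Intervening sets Output = 7 and removes its equation (Output := Defects - 3*Wear - 4).
Wear = -3*Feed + 3  [with Feed=-1]  = 6
Defects = Wear^2 + Feed  [with Wear=6, Feed=-1]  = 35
Downtime = 2*Defects + 3*Output - 1  [with Defects=35, Output=7]  = 90
Without intervention: Wear = -3*Feed + 3  [with Feed=-1]  = 6; Defects = Wear^2 + Feed  [with Wear=6, Feed=-1]  = 35; Output = Defects - 3*Wear - 4  [with Defects=35, Wear=6]  = 13; Downtime = 2*Defects + 3*Output - 1  [with Defects=35, Output=13]  = 108.
Change = 90 − 108 = -18.

-18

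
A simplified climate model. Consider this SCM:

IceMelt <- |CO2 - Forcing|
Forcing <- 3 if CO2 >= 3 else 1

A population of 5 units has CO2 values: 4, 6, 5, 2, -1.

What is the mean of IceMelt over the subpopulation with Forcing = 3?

2

Conditioning on Forcing=3 selects the 3 unit(s) with CO2 ∈ {4, 6, 5}. Their IceMelt values: 1, 3, 2. Mean = 2.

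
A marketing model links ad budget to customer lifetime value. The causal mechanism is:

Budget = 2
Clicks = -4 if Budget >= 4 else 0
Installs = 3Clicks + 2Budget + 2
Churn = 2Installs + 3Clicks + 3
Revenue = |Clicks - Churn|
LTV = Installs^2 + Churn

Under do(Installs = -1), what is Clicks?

0

Under do(Installs=-1), the mechanism Installs = 3Clicks + 2Budget + 2 is discarded; Installs is fixed at -1.
Since Clicks is not a descendant of the intervened variable, it is unaffected.
Clicks = -4 if Budget >= 4 else 0  [with Budget=2]  = 0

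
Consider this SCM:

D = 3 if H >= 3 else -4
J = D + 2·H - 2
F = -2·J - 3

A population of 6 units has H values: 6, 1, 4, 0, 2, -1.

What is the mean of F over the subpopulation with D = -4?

7

Conditioning on D=-4 selects the 4 unit(s) with H ∈ {1, 0, 2, -1}. Their F values: 5, 9, 1, 13. Mean = 7.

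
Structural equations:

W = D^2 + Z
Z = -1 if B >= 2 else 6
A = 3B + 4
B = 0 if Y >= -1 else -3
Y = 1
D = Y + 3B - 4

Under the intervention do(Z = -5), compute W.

Under do(Z=-5), the mechanism Z = -1 if B >= 2 else 6 is discarded; Z is fixed at -5.
B = 0 if Y >= -1 else -3  [with Y=1]  = 0
D = Y + 3B - 4  [with Y=1, B=0]  = -3
W = D^2 + Z  [with D=-3, Z=-5]  = 4

4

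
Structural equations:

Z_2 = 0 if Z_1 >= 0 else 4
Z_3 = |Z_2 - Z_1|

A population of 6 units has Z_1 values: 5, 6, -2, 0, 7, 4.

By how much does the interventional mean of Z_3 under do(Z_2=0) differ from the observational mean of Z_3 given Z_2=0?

Every unit gets Z_2=0 under the intervention. Z_3 values become 5, 6, 2, 0, 7, 4; E[Z_3|do(Z_2=0)] = 4.
Observing Z_2=0 restricts to units where Z_2's equation naturally yields 0: Z_1 ∈ {5, 6, 0, 7, 4}. In that subpopulation Z_3 = 5, 6, 0, 7, 4, mean 4.4.
Difference = 4 − 4.4 = -0.4.

-0.4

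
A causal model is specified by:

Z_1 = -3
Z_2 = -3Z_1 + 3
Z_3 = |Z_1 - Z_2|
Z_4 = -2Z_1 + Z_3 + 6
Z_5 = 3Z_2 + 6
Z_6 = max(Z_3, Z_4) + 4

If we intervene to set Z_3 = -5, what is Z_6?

11

The intervention breaks the incoming arrows to Z_3: Z_3 = |Z_1 - Z_2| no longer applies, and Z_3 = -5.
Z_4 = -2Z_1 + Z_3 + 6  [with Z_1=-3, Z_3=-5]  = 7
Z_6 = max(Z_3, Z_4) + 4  [with Z_3=-5, Z_4=7]  = 11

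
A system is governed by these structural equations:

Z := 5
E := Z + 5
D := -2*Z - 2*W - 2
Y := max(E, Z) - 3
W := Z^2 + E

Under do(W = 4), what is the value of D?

-20

Intervening sets W = 4 and removes its equation (W := Z^2 + E).
D = -2*Z - 2*W - 2  [with Z=5, W=4]  = -20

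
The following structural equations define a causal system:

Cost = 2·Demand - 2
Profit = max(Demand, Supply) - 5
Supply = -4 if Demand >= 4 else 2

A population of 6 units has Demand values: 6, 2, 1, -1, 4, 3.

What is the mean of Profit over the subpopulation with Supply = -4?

Observing Supply=-4 restricts to units where Supply's equation naturally yields -4: Demand ∈ {6, 4}. In that subpopulation Profit = 1, -1, mean 0.

0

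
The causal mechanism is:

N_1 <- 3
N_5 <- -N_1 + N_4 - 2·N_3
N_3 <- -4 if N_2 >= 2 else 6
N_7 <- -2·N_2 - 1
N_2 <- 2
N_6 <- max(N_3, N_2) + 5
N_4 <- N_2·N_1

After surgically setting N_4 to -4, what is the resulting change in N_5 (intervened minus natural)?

-10

Intervening sets N_4 = -4 and removes its equation (N_4 <- N_2·N_1).
N_3 = -4 if N_2 >= 2 else 6  [with N_2=2]  = -4
N_5 = -N_1 + N_4 - 2·N_3  [with N_1=3, N_4=-4, N_3=-4]  = 1
Without intervention: N_3 = -4 if N_2 >= 2 else 6  [with N_2=2]  = -4; N_4 = N_2·N_1  [with N_2=2, N_1=3]  = 6; N_5 = -N_1 + N_4 - 2·N_3  [with N_1=3, N_4=6, N_3=-4]  = 11.
Change = 1 − 11 = -10.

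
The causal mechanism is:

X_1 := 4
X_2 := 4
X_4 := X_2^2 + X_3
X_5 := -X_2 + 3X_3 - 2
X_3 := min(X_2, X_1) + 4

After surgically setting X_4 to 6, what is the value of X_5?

Intervening sets X_4 = 6 and removes its equation (X_4 := X_2^2 + X_3).
No directed path runs from X_4 to X_5, so X_5 keeps its natural value.
X_3 = min(X_2, X_1) + 4  [with X_2=4, X_1=4]  = 8
X_5 = -X_2 + 3X_3 - 2  [with X_2=4, X_3=8]  = 18

18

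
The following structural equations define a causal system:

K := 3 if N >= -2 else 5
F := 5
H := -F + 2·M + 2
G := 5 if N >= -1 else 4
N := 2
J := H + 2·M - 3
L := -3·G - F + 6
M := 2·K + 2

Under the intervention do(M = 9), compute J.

Under do(M=9), the mechanism M := 2·K + 2 is discarded; M is fixed at 9.
H = -F + 2·M + 2  [with F=5, M=9]  = 15
J = H + 2·M - 3  [with H=15, M=9]  = 30

30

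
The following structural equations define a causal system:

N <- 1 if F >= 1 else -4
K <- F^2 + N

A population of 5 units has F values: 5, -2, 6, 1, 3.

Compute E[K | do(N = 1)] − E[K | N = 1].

Under do(N=1), N's equation is replaced by N=1 for every unit. Per-unit K: 26, 5, 37, 2, 10. Mean = 16.
E[K|N=1] averages over only the 4 units with N=1 (F = 5, 6, 1, 3): K = 26, 37, 2, 10, mean 18.75.
Difference = 16 − 18.75 = -2.75.

-2.75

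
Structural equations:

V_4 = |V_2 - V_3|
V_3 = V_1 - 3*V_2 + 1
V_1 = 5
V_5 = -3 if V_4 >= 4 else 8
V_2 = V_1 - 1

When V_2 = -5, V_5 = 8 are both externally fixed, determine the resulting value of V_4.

26

The joint intervention fixes V_2 = -5, V_5 = 8, removing each variable's own equation.
V_3 = V_1 - 3*V_2 + 1  [with V_1=5, V_2=-5]  = 21
V_4 = |V_2 - V_3|  [with V_2=-5, V_3=21]  = 26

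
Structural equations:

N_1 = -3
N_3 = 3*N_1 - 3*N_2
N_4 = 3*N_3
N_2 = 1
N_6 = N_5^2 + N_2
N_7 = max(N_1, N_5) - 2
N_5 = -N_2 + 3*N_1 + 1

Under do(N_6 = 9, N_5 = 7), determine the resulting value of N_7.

5

Setting N_6 = 9, N_5 = 7 by intervention discards those variables' equations.
N_7 = max(N_1, N_5) - 2  [with N_1=-3, N_5=7]  = 5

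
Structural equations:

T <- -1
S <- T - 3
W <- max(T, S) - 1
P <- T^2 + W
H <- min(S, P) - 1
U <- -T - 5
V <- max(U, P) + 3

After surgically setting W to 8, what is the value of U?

-4

The intervention breaks the incoming arrows to W: W <- max(T, S) - 1 no longer applies, and W = 8.
No directed path runs from W to U, so U keeps its natural value.
U = -T - 5  [with T=-1]  = -4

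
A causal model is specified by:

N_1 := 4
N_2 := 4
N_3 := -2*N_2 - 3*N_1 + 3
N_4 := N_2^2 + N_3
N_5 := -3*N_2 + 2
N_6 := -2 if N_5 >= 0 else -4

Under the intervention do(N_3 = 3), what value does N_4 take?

The intervention breaks the incoming arrows to N_3: N_3 := -2*N_2 - 3*N_1 + 3 no longer applies, and N_3 = 3.
N_4 = N_2^2 + N_3  [with N_2=4, N_3=3]  = 19

19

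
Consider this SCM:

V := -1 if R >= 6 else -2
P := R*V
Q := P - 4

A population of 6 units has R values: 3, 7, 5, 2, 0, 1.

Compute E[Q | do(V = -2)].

-10

The intervention sets V=-2 in all 6 units regardless of R. Recomputing Q per unit gives -10, -18, -14, -8, -4, -6; average -10.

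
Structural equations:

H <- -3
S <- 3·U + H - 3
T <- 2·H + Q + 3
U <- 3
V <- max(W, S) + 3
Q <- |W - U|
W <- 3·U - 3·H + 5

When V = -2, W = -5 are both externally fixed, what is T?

5

Setting V = -2, W = -5 by intervention discards those variables' equations.
Q = |W - U|  [with W=-5, U=3]  = 8
T = 2·H + Q + 3  [with H=-3, Q=8]  = 5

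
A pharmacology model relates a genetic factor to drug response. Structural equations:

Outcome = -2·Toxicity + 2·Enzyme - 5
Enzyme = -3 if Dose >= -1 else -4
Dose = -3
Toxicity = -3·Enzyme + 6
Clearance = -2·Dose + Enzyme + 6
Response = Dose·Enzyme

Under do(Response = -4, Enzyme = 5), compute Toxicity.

The joint intervention fixes Response = -4, Enzyme = 5, removing each variable's own equation.
Toxicity = -3·Enzyme + 6  [with Enzyme=5]  = -9

-9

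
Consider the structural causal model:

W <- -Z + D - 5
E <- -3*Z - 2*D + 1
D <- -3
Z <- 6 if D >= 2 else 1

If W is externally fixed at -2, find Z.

1

The intervention breaks the incoming arrows to W: W <- -Z + D - 5 no longer applies, and W = -2.
Since Z is not a descendant of the intervened variable, it is unaffected.
Z = 6 if D >= 2 else 1  [with D=-3]  = 1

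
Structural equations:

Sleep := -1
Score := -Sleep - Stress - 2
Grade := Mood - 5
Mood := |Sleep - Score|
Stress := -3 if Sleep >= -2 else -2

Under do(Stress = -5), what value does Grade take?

0

do(Stress=-5) replaces the equation Stress := -3 if Sleep >= -2 else -2 with the constant Stress = -5.
Score = -Sleep - Stress - 2  [with Sleep=-1, Stress=-5]  = 4
Mood = |Sleep - Score|  [with Sleep=-1, Score=4]  = 5
Grade = Mood - 5  [with Mood=5]  = 0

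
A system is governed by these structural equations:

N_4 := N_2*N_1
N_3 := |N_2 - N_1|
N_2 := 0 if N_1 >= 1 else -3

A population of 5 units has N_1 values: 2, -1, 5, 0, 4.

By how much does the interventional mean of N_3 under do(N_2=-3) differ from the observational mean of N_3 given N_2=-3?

2.5

The intervention sets N_2=-3 in all 5 units regardless of N_1. Recomputing N_3 per unit gives 5, 2, 8, 3, 7; average 5.
Conditioning on N_2=-3 selects the 2 unit(s) with N_1 ∈ {-1, 0}. Their N_3 values: 2, 3. Mean = 2.5.
Difference = 5 − 2.5 = 2.5.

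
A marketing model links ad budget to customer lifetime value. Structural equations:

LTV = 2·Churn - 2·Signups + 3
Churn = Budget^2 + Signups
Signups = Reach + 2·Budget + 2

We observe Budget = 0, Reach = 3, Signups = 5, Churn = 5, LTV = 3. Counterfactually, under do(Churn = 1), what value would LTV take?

Intervening sets Churn = 1 and removes its equation (Churn = Budget^2 + Signups).
Signups = Reach + 2·Budget + 2  [with Reach=3, Budget=0]  = 5
LTV = 2·Churn - 2·Signups + 3  [with Churn=1, Signups=5]  = -5

-5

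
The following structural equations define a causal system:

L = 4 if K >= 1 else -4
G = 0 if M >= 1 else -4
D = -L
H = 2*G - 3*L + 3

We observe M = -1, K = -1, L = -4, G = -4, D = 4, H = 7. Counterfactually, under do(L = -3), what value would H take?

The intervention breaks the incoming arrows to L: L = 4 if K >= 1 else -4 no longer applies, and L = -3.
G = 0 if M >= 1 else -4  [with M=-1]  = -4
H = 2*G - 3*L + 3  [with G=-4, L=-3]  = 4

4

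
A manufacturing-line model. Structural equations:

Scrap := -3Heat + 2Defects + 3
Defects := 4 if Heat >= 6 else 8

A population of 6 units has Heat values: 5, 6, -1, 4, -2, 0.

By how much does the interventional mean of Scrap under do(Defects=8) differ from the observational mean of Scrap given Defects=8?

do(Defects=8) breaks Defects's dependence on Heat. With Defects=8 fixed, Scrap across the units is 4, 1, 22, 7, 25, 19, mean 13.
Observing Defects=8 restricts to units where Defects's equation naturally yields 8: Heat ∈ {5, -1, 4, -2, 0}. In that subpopulation Scrap = 4, 22, 7, 25, 19, mean 15.4.
Difference = 13 − 15.4 = -2.4.

-2.4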